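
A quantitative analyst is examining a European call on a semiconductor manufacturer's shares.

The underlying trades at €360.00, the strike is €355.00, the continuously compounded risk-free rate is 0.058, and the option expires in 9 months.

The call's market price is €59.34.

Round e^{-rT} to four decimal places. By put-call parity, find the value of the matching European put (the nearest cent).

€39.22

exp(−rT) = exp(−0.058·0.75) = 0.9574
Put-call parity: C − P = S − K·e^(−rT) = 360 − 355·0.9574 = 360 − 339.8770 = 20.1230
P = C − (C − P) = 59.34 − (20.1230) = 39.2170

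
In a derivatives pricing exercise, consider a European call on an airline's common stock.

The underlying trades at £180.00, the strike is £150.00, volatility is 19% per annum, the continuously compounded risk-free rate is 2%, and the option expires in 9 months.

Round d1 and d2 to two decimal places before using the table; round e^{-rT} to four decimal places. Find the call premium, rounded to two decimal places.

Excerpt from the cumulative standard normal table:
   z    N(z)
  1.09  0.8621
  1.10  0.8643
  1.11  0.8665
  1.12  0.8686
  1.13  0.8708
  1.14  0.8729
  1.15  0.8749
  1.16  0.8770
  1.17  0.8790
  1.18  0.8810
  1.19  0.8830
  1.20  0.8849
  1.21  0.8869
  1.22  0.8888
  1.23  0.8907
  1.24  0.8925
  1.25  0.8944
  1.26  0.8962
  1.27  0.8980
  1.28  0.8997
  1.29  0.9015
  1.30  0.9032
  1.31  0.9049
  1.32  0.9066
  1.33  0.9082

£33.60

T = 0.75;  σ√T = 0.1645
d₁ = [ln(180/150) + (0.02 + 0.19²/2)·0.75] / 0.1645 = [0.1823 + 0.0285] / 0.1645 = 1.2815 ⇒ 1.28
d₂ = d₁ − σ√T = 1.2815 − 0.1645 = 1.1169 ⇒ 1.12
exp(−rT) = exp(−0.02·0.75) = 0.9851
C = 180·N(1.28) − 150·0.9851·N(1.12) = 180·0.8997 − 150·0.9851·0.8686 = 161.9460 − 128.3487 = 33.5973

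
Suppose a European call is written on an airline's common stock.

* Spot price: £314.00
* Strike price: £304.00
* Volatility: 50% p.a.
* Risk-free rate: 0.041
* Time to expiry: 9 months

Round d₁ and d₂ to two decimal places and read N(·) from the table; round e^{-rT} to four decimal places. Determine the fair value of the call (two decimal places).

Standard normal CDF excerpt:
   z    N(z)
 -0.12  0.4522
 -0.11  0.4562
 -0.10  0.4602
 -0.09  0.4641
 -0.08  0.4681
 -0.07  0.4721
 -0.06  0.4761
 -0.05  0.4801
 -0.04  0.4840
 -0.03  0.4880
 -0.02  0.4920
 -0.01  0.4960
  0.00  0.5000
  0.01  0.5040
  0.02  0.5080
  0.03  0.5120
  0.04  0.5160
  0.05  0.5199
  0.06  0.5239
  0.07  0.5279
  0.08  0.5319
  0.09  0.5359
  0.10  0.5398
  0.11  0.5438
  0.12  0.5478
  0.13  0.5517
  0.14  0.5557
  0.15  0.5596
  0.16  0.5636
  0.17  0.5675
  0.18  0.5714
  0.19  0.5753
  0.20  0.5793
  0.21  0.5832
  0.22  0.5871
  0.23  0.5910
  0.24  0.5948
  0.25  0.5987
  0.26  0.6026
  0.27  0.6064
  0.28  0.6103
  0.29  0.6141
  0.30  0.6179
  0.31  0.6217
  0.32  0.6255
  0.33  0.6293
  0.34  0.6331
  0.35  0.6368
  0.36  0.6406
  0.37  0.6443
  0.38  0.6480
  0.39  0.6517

£61.98

T = 0.75;  σ√T = 0.4330
ln(S/K) + (r + σ²/2)T = ln(314/304) + (0.041 + 0.5²/2)·0.75 = 0.0324 + 0.1245 = 0.1569
d₁ = 0.1569 / 0.4330 = 0.3623 ≈ 0.36
d₂ = d₁ − σ√T = 0.3623 − 0.4330 = -0.0707 ≈ -0.07
e^(−rT) = e^(−0.041·0.75) = 0.9697
C = 314·N(0.36) − 304·0.9697·N(-0.07) = 314·0.6406 − 304·0.9697·0.4721 = 201.1484 − 139.1698 = 61.9786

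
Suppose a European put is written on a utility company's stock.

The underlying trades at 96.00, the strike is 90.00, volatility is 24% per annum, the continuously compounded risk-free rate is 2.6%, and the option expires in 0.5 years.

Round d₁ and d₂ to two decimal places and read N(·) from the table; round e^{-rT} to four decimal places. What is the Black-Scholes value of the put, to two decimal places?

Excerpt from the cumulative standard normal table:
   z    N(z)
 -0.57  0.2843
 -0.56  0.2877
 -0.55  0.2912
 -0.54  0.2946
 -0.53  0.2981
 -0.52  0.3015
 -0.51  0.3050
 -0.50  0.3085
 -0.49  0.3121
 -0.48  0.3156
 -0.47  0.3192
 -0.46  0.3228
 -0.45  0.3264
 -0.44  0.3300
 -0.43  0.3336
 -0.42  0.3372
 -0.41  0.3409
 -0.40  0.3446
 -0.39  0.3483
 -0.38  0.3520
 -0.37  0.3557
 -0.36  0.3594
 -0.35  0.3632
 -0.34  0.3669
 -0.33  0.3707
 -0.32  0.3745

σ√T = 0.24·√0.5 = 0.1697
d₁ = [ln(96/90) + (0.026 + 0.24²/2)·0.5] / 0.1697 = [0.0645 + 0.0274] / 0.1697 = 0.5418 which rounds to 0.54
d₂ = d₁ − σ√T = 0.5418 − 0.1697 = 0.3720 which rounds to 0.37
e^(−rT) = e^(−0.026·0.5) = 0.9871
N(−d₂) = N(-0.37) = 0.3557;  N(−d₁) = N(-0.54) = 0.2946
P = 90·0.9871·0.3557 − 96·0.2946 = 31.6000 − 28.2816 = 3.3184

3.32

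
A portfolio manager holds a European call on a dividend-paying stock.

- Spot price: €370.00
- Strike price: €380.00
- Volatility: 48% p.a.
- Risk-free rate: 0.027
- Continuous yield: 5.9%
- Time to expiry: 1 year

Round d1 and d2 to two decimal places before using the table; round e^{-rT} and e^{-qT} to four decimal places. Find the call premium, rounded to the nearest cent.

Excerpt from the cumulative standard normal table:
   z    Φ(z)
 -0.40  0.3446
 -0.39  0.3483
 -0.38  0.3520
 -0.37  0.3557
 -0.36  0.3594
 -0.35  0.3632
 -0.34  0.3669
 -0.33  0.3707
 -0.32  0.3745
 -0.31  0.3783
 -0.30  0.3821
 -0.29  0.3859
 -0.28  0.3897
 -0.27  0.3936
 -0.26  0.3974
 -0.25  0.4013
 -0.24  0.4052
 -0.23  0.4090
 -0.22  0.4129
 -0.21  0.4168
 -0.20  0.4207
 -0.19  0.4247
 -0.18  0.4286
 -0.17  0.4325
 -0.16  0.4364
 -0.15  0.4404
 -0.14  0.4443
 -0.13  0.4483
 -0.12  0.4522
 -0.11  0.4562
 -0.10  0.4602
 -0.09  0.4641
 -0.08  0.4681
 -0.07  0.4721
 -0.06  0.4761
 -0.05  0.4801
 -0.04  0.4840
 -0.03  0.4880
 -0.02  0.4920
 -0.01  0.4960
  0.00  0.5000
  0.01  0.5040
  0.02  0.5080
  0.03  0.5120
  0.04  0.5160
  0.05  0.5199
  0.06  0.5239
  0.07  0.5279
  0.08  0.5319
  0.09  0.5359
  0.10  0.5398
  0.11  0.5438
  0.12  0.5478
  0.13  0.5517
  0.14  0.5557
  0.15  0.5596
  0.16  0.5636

T = 1;  σ√T = 0.4800
d₁ = [ln(370/380) + (0.027 − 0.059 + 0.48²/2)·1] / 0.4800 = [-0.0267 + 0.0832] / 0.4800 = 0.1178 ≈ 0.12
d₂ = d₁ − σ√T = 0.1178 − 0.4800 = -0.3622 ≈ -0.36
e^(−qT) = e^(−0.059·1) = 0.9427;  e^(−rT) = e^(−0.027·1) = 0.9734
N(d₁) = N(0.12) = 0.5478;  N(d₂) = N(-0.36) = 0.3594
C = 370·0.9427·0.5478 − 380·0.9734·0.3594 = 191.0721 − 132.9392 = 58.1329

€58.13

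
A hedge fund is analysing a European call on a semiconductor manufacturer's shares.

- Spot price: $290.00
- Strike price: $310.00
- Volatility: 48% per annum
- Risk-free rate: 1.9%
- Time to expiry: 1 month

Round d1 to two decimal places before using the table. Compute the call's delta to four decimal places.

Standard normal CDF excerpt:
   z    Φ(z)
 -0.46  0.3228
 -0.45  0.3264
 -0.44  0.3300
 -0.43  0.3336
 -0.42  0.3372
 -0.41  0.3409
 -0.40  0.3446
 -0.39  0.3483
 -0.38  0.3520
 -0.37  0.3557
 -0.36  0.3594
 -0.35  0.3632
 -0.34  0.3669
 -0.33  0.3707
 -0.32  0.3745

T = 0.08333;  σ√T = 0.1386
d₁ = [ln(290/310) + (0.019 + ½·0.48²)·0.08333] / (σ√T) = (-0.0667 + 0.0112) / 0.1386 = -0.4006 ≈ -0.40
N(d₁) = N(-0.40) = 0.3446
Δ_call = N(d₁) = 0.3446

0.3446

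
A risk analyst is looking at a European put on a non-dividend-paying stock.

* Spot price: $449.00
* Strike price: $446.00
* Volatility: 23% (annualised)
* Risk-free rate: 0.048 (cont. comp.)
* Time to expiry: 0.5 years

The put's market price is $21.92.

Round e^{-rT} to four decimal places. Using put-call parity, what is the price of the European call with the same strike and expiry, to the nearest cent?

e^(−rT) = e^(−0.048·0.5) = 0.9763
Put-call parity: C − P = S − K·e^(−rT) = 449 − 446·0.9763 = 449 − 435.4298 = 13.5702
C = P + (C − P) = 21.92 + (13.5702) = 35.4902

$35.49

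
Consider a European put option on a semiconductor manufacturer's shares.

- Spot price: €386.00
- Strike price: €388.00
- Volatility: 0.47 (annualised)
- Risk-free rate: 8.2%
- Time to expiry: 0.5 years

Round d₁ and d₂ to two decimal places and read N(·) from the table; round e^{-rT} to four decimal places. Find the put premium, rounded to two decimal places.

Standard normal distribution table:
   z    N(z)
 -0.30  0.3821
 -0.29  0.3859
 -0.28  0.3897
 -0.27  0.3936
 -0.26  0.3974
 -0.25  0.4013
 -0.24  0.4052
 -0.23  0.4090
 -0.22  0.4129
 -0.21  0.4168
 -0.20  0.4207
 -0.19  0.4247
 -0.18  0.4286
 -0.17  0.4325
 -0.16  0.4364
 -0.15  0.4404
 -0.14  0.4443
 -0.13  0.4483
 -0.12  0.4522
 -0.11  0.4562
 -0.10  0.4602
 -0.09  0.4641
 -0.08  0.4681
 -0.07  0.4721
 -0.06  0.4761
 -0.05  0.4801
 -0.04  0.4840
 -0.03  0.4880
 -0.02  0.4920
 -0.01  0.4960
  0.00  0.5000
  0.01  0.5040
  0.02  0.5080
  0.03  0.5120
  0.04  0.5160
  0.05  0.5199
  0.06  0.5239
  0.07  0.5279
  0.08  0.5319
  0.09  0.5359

σ√T = 0.47·√0.5 = 0.3323
d₁ = [ln(386/388) + (0.082 + 0.47²/2)·0.5] / 0.3323 = [-0.0052 + 0.0962] / 0.3323 = 0.2740 ≈ 0.27
d₂ = d₁ − σ√T = 0.2740 − 0.3323 = -0.0584 ≈ -0.06
exp(−rT) = exp(−0.082·0.5) = 0.9598
N(−d₂) = N(0.06) = 0.5239;  N(−d₁) = N(-0.27) = 0.3936
P = 388·0.9598·0.5239 − 386·0.3936 = 195.1016 − 151.9296 = 43.1720

€43.17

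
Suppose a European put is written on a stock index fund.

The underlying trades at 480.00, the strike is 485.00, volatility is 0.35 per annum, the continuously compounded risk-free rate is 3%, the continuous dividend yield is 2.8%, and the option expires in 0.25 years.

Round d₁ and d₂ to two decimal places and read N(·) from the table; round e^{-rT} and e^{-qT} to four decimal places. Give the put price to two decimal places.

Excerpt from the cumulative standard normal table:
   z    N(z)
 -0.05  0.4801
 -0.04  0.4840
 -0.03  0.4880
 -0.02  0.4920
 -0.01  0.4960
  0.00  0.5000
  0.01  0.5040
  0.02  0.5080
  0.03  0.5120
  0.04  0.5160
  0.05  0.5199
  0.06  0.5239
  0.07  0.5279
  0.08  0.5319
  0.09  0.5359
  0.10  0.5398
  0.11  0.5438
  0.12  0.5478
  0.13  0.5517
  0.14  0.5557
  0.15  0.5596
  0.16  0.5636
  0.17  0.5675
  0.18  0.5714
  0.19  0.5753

σ√T = 0.35·√0.25 = 0.1750
d₁ = [ln(480/485) + (0.03 − 0.028 + ½·0.35²)·0.25] / (σ√T) = (-0.0104 + 0.0158) / 0.1750 = 0.0311 → 0.03
d₂ = 0.0311 − 0.1750 = -0.1439 → -0.14
e^(−qT) = e^(−0.028·0.25) = 0.9930;  e^(−rT) = e^(−0.03·0.25) = 0.9925
N(−d₂) = N(0.14) = 0.5557;  N(−d₁) = N(-0.03) = 0.4880
P = 485·0.9925·0.5557 − 480·0.9930·0.4880 = 267.4931 − 232.6003 = 34.8928

34.89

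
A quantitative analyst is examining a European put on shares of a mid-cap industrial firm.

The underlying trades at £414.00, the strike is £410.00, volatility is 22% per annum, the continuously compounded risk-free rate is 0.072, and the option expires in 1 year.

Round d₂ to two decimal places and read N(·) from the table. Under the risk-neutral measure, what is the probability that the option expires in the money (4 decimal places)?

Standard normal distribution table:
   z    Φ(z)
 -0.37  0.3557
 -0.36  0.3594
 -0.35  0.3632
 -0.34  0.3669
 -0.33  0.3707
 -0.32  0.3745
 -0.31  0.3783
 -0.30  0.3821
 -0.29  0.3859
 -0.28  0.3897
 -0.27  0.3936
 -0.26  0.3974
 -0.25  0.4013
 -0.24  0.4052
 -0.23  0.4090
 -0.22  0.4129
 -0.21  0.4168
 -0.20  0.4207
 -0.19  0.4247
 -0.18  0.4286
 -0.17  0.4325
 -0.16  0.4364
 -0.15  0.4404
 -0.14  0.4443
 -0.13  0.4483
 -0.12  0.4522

0.3974

T = 1;  σ√T = 0.2200
d₁ = [ln(414/410) + (0.072 + 0.22²/2)·1] / 0.2200 = [0.0097 + 0.0962] / 0.2200 = 0.4814 which rounds to 0.48
d₂ = d₁ − σ√T = 0.4814 − 0.2200 = 0.2614 which rounds to 0.26
Pr(exercise) under Q = N(−d₂) = N(-0.26) = 0.3974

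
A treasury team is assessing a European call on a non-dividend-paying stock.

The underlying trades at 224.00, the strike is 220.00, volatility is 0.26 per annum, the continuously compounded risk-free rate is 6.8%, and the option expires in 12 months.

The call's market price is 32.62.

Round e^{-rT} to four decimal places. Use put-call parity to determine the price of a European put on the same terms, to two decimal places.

14.17

e^(−rT) = e^(−0.068·1) = 0.9343
Put-call parity: C − P = S − K·e^(−rT) = 224 − 220·0.9343 = 224 − 205.5460 = 18.4540
P = C − (C − P) = 32.62 − (18.4540) = 14.1660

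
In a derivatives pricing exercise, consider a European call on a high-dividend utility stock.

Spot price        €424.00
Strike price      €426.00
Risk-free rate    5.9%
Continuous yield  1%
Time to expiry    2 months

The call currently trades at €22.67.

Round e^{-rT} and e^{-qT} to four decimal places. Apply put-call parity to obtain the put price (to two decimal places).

€21.22

e^(−qT) = e^(−0.01·0.1667) = 0.9983;  e^(−rT) = e^(−0.059·0.1667) = 0.9902
Put-call parity: C − P = S·e^(−qT) − K·e^(−rT) = 424·0.9983 − 426·0.9902 = 423.2792 − 421.8252 = 1.4540
P = C − (C − P) = 22.67 − (1.4540) = 21.2160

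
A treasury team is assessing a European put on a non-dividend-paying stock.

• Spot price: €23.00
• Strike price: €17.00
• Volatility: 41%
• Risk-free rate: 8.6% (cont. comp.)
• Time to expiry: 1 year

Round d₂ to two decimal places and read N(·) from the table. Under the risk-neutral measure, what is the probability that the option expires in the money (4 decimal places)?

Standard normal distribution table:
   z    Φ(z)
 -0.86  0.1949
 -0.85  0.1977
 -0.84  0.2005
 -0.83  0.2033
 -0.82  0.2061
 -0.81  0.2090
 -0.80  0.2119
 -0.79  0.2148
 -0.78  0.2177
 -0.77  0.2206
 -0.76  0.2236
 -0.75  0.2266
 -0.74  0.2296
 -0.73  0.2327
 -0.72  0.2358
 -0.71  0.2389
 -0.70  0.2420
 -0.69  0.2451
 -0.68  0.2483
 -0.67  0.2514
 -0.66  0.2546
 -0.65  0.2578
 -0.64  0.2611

σ√T = 0.41 × 1.0000 = 0.4100
ln(S/K) + (r + σ²/2)T = ln(23/17) + (0.086 + 0.41²/2)·1 = 0.3023 + 0.1700 = 0.4723
d₁ = 0.4723 / 0.4100 = 1.1520 ⇒ 1.15
d₂ = d₁ − σ√T = 1.1520 − 0.4100 = 0.7420 ⇒ 0.74
Risk-neutral Pr[S_T < K] = N(−d₂) = N(-0.74) = 0.2296

0.2296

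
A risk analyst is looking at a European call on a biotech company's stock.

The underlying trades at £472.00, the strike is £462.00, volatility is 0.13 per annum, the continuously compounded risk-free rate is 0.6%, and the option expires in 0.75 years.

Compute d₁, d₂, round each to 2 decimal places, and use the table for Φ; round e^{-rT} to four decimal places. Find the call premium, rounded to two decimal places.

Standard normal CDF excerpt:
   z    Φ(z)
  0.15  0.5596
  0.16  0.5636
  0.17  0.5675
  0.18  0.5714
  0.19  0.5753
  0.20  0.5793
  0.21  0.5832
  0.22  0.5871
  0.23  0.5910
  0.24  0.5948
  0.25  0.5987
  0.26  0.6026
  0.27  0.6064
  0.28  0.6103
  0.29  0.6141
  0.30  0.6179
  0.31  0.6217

£28.85

σ√T = 0.13 × 0.8660 = 0.1126
d₁ = [ln(472/462) + (0.006 + ½·0.13²)·0.75] / (σ√T) = (0.0214 + 0.0108) / 0.1126 = 0.2865 ≈ 0.29
d₂ = 0.2865 − 0.1126 = 0.1739 ≈ 0.17
e^(−rT) = e^(−0.006·0.75) = 0.9955
C = 472·N(0.29) − 462·0.9955·N(0.17) = 472·0.6141 − 462·0.9955·0.5675 = 289.8552 − 261.0052 = 28.8500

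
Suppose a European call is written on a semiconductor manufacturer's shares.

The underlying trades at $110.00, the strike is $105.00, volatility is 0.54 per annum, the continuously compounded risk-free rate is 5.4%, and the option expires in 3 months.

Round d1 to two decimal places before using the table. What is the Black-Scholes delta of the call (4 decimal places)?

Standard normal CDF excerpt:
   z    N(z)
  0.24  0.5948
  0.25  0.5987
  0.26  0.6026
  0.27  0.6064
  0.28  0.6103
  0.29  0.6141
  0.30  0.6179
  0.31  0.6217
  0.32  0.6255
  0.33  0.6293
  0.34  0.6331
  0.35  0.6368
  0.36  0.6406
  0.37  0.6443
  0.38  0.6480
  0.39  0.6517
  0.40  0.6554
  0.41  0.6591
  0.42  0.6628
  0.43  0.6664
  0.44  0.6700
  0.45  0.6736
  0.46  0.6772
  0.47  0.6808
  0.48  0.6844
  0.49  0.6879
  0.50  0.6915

σ√T = 0.54·√0.25 = 0.2700
d₁ = [ln(110/105) + (0.054 + 0.54²/2)·0.25] / 0.2700 = [0.0465 + 0.0500] / 0.2700 = 0.3573 ≈ 0.36
N(d₁) = N(0.36) = 0.6406
Δ_call = N(d₁) = 0.6406

0.6406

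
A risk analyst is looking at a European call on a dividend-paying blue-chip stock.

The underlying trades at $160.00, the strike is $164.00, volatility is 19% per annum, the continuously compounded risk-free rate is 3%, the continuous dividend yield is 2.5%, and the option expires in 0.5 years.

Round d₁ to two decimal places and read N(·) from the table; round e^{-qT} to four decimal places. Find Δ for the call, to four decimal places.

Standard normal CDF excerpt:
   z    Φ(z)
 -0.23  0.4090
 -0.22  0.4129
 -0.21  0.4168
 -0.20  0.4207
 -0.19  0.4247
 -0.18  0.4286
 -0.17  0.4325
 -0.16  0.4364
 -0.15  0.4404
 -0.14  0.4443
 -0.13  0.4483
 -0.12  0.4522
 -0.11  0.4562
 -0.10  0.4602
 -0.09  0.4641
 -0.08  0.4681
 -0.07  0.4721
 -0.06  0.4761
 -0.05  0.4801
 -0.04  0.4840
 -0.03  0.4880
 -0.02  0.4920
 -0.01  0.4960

σ√T = 0.19 × 0.7071 = 0.1344
d₁ = [ln(160/164) + (0.03 − 0.025 + 0.19²/2)·0.5] / 0.1344 = [-0.0247 + 0.0115] / 0.1344 = -0.0980 ≈ -0.10
N(d₁) = N(-0.10) = 0.4602
Δ_call = exp(−qT)·N(d₁) = 0.9876·0.4602 = 0.4545

0.4545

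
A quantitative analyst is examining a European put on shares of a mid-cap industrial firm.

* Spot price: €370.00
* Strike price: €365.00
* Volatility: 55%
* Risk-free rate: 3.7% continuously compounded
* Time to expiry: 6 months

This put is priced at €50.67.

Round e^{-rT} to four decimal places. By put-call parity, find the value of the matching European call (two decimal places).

e^(−rT) = e^(−0.037·0.5) = 0.9817
Put-call parity: C − P = S − K·e^(−rT) = 370 − 365·0.9817 = 370 − 358.3205 = 11.6795
C = P + (C − P) = 50.67 + (11.6795) = 62.3495

€62.35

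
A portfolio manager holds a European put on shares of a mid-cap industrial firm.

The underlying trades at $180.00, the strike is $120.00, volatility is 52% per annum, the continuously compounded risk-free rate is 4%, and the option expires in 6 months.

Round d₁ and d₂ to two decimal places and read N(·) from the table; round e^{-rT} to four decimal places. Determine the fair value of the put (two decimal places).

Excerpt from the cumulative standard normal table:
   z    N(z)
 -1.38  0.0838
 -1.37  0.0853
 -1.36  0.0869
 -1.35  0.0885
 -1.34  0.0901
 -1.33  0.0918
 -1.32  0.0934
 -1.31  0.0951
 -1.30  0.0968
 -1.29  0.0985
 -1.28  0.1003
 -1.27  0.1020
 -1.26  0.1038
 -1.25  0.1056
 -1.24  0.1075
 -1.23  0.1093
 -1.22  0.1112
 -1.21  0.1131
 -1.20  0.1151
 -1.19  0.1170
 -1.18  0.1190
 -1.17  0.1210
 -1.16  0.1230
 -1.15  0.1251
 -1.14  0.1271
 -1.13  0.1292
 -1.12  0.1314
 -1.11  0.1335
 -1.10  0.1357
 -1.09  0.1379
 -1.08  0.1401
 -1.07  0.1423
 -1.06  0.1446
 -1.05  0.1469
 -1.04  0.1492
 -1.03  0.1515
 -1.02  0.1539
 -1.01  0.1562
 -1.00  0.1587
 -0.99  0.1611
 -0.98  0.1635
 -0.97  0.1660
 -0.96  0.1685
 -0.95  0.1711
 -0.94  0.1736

$3.31

T = 0.5;  σ√T = 0.3677
ln(S/K) + (r + σ²/2)T = ln(180/120) + (0.04 + 0.52²/2)·0.5 = 0.4055 + 0.0876 = 0.4931
d₁ = 0.4931 / 0.3677 = 1.3410 ≈ 1.34
d₂ = d₁ − σ√T = 1.3410 − 0.3677 = 0.9733 ≈ 0.97
exp(−rT) = exp(−0.04·0.5) = 0.9802
P = 120·0.9802·N(-0.97) − 180·N(-1.34) = 120·0.9802·0.1660 − 180·0.0901 = 19.5256 − 16.2180 = 3.3076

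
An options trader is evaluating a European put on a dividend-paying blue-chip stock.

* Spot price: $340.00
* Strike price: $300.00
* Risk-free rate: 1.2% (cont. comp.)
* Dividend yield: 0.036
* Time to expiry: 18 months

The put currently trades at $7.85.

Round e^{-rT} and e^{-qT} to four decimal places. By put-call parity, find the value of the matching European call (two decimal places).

$35.31

exp(−qT) = exp(−0.036·1.5) = 0.9474;  exp(−rT) = exp(−0.012·1.5) = 0.9822
Put-call parity: C − P = S·e^(−qT) − K·e^(−rT) = 340·0.9474 − 300·0.9822 = 322.1160 − 294.6600 = 27.4560
C = P + (C − P) = 7.85 + (27.4560) = 35.3060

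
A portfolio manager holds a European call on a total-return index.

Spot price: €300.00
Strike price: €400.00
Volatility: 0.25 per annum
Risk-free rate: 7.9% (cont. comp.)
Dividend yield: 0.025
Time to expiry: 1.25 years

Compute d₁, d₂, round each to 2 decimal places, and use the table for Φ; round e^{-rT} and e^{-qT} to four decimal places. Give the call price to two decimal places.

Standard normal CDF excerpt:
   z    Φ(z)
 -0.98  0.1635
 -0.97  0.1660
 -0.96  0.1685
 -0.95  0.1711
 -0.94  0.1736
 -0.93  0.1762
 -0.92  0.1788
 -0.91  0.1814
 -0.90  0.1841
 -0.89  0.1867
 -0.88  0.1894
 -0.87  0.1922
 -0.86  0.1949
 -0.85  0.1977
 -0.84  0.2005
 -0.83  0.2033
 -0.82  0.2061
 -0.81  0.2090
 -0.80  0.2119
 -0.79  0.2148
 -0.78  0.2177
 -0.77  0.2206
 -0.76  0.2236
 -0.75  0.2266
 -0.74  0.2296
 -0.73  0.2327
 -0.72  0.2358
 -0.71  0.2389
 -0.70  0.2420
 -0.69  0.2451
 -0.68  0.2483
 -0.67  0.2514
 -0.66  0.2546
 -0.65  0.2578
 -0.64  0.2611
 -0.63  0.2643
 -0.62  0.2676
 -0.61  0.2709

T = 1.25;  σ√T = 0.2795
ln(S/K) + (r − q + σ²/2)T = ln(300/400) + (0.079 − 0.025 + 0.25²/2)·1.25 = -0.2877 + 0.1066 = -0.1811
d₁ = -0.1811 / 0.2795 = -0.6480 ⇒ -0.65
d₂ = d₁ − σ√T = -0.6480 − 0.2795 = -0.9275 ⇒ -0.93
exp(−qT) = exp(−0.025·1.25) = 0.9692;  exp(−rT) = exp(−0.079·1.25) = 0.9060
N(d₁) = N(-0.65) = 0.2578;  N(d₂) = N(-0.93) = 0.1762
C = 300·0.9692·0.2578 − 400·0.9060·0.1762 = 74.9579 − 63.8549 = 11.1030

€11.10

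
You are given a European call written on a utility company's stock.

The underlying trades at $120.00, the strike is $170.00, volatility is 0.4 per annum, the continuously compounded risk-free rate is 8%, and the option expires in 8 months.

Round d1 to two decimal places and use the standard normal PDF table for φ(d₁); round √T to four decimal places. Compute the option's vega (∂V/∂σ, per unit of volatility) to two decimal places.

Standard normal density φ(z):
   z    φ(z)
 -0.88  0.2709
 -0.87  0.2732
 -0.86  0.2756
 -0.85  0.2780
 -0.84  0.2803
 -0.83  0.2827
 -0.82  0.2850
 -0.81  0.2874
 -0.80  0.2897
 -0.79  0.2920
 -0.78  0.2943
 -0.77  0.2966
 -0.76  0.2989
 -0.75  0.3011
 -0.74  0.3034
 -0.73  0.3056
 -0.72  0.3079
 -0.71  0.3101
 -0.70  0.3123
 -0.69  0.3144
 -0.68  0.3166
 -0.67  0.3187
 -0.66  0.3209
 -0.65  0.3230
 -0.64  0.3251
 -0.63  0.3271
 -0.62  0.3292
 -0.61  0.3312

σ√T = 0.4 × 0.8165 = 0.3266
d₁ = [ln(120/170) + (0.08 + 0.4²/2)·0.6667] / 0.3266 = [-0.3483 + 0.1067] / 0.3266 = -0.7399 ≈ -0.74
√T = √0.6667 = 0.8165
φ(d₁) = φ(-0.74) = 0.3034
vega = S·φ(d₁)·√T = 120·0.3034·0.8165 = 29.7271

29.73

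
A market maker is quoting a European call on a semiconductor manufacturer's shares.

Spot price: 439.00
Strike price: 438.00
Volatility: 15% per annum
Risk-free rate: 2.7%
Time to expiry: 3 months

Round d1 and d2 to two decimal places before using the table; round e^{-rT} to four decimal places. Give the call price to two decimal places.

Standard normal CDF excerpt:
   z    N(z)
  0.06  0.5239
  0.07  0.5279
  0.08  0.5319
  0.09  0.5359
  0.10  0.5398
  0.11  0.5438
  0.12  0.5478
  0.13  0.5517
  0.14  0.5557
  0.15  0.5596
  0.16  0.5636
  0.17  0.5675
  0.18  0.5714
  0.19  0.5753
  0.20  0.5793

σ√T = 0.15·√0.25 = 0.0750
d₁ = [ln(439/438) + (0.027 + ½·0.15²)·0.25] / (σ√T) = (0.0023 + 0.0096) / 0.0750 = 0.1579 which rounds to 0.16
d₂ = 0.1579 − 0.0750 = 0.0829 which rounds to 0.08
e^(−rT) = e^(−0.027·0.25) = 0.9933
C = 439·N(0.16) − 438·0.9933·N(0.08) = 439·0.5636 − 438·0.9933·0.5319 = 247.4204 − 231.4113 = 16.0091

16.01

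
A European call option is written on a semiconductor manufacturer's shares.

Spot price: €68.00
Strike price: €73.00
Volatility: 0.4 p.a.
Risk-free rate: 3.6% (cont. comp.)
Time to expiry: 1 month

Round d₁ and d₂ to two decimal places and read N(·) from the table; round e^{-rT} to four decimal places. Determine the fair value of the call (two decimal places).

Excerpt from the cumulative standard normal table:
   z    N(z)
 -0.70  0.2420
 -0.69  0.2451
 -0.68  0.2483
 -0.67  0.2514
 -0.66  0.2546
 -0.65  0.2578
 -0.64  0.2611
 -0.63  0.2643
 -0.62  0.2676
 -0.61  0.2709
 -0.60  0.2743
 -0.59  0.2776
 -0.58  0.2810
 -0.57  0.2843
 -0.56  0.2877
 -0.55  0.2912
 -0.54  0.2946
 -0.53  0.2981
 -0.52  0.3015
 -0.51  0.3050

σ√T = 0.4 × 0.2887 = 0.1155
d₁ = [ln(68/73) + (0.036 + ½·0.4²)·0.08333] / (σ√T) = (-0.0710 + 0.0097) / 0.1155 = -0.5307 which rounds to -0.53
d₂ = -0.5307 − 0.1155 = -0.6462 which rounds to -0.65
exp(−rT) = exp(−0.036·0.08333) = 0.9970
N(d₁) = N(-0.53) = 0.2981;  N(d₂) = N(-0.65) = 0.2578
C = 68·0.2981 − 73·0.9970·0.2578 = 20.2708 − 18.7629 = 1.5079

€1.51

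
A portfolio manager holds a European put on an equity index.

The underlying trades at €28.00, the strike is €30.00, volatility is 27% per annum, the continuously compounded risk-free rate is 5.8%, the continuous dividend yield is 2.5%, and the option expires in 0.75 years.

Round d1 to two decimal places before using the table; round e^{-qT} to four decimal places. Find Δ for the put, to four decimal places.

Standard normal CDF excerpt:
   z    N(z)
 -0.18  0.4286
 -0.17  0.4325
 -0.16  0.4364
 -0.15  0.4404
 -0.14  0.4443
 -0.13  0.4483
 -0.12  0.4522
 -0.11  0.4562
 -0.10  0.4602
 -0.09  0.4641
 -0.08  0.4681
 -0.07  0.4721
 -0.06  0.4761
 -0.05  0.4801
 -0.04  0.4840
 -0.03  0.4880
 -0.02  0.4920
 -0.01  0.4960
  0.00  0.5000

-0.5181

σ√T = 0.27·√0.75 = 0.2338
ln(S/K) + (r − q + σ²/2)T = ln(28/30) + (0.058 − 0.025 + 0.27²/2)·0.75 = -0.0690 + 0.0521 = -0.0169
d₁ = -0.0169 / 0.2338 = -0.0723 which rounds to -0.07
N(d₁) = N(-0.07) = 0.4721
Δ_put = e^(−qT)·(N(d₁) − 1) = 0.9814·(0.4721 − 1) = -0.5181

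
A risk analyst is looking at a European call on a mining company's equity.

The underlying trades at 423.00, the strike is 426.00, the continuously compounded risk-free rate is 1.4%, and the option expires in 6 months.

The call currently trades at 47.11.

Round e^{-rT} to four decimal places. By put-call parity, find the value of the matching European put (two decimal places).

e^(−rT) = e^(−0.014·0.5) = 0.9930
Put-call parity: C − P = S − K·e^(−rT) = 423 − 426·0.9930 = 423 − 423.0180 = -0.0180
P = C − (C − P) = 47.11 − (-0.0180) = 47.1280

47.13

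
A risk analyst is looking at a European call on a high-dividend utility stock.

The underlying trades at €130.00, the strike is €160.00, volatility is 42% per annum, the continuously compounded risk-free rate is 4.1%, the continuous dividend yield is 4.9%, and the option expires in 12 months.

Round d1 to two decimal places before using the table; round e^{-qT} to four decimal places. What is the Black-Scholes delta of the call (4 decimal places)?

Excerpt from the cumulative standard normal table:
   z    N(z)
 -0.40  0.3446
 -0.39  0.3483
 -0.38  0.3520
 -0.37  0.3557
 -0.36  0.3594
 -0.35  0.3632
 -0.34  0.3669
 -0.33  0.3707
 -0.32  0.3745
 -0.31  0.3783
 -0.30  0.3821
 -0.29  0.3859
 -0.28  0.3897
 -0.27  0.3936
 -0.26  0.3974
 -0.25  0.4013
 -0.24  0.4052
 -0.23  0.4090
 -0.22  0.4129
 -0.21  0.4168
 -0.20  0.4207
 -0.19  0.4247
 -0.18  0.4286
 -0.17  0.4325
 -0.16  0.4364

σ√T = 0.42·√1 = 0.4200
d₁ = [ln(130/160) + (0.041 − 0.049 + 0.42²/2)·1] / 0.4200 = [-0.2076 + 0.0802] / 0.4200 = -0.3034 → -0.30
N(d₁) = N(-0.30) = 0.3821
Δ_call = exp(−qT)·N(d₁) = 0.9522·0.3821 = 0.3638

0.3638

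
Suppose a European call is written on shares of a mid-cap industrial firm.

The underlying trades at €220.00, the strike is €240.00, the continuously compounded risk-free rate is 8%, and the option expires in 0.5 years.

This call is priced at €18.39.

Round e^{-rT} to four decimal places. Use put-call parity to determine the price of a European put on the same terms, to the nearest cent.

€28.98

e^(−rT) = e^(−0.08·0.5) = 0.9608
Put-call parity: C − P = S − K·e^(−rT) = 220 − 240·0.9608 = 220 − 230.5920 = -10.5920
P = C − (C − P) = 18.39 − (-10.5920) = 28.9820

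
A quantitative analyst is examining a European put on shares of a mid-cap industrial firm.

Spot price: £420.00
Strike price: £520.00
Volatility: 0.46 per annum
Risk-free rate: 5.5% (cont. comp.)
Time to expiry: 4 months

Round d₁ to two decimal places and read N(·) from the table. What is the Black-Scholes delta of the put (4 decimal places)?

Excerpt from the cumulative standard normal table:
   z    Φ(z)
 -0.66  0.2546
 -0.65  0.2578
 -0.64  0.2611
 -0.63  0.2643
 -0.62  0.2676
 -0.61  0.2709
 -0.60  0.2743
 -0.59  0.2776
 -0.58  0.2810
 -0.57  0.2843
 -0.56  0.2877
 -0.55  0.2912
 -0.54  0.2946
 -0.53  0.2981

σ√T = 0.46 × 0.5774 = 0.2656
d₁ = [ln(420/520) + (0.055 + ½·0.46²)·0.3333] / (σ√T) = (-0.2136 + 0.0536) / 0.2656 = -0.6024 → -0.60
N(d₁) = N(-0.60) = 0.2743
Δ_put = N(d₁) − 1 = 0.2743 − 1 = -0.7257

-0.7257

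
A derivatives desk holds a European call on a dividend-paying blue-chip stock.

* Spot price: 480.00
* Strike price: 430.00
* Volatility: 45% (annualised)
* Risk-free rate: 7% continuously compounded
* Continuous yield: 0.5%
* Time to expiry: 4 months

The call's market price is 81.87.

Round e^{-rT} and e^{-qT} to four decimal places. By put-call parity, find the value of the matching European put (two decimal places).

e^(−qT) = e^(−0.005·0.3333) = 0.9983;  e^(−rT) = e^(−0.07·0.3333) = 0.9769
Put-call parity: C − P = S·e^(−qT) − K·e^(−rT) = 480·0.9983 − 430·0.9769 = 479.1840 − 420.0670 = 59.1170
P = C − (C − P) = 81.87 − (59.1170) = 22.7530

22.75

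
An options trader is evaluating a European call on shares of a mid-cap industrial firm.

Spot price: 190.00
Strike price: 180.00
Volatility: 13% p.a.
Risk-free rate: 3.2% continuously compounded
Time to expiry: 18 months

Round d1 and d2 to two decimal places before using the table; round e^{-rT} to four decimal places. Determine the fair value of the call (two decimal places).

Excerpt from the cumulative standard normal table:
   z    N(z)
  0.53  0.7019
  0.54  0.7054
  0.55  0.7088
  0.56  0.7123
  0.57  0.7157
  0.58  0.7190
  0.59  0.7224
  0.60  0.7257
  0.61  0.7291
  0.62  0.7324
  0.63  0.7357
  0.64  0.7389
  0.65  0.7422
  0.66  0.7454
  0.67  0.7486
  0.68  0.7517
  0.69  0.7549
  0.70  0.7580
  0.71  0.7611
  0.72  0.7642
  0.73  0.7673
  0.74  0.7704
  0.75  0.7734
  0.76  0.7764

23.00

σ√T = 0.13·√1.5 = 0.1592
d₁ = [ln(190/180) + (0.032 + 0.13²/2)·1.5] / 0.1592 = [0.0541 + 0.0607] / 0.1592 = 0.7207 ≈ 0.72
d₂ = d₁ − σ√T = 0.7207 − 0.1592 = 0.5614 ≈ 0.56
exp(−rT) = exp(−0.032·1.5) = 0.9531
C = 190·N(0.72) − 180·0.9531·N(0.56) = 190·0.7642 − 180·0.9531·0.7123 = 145.1980 − 122.2008 = 22.9972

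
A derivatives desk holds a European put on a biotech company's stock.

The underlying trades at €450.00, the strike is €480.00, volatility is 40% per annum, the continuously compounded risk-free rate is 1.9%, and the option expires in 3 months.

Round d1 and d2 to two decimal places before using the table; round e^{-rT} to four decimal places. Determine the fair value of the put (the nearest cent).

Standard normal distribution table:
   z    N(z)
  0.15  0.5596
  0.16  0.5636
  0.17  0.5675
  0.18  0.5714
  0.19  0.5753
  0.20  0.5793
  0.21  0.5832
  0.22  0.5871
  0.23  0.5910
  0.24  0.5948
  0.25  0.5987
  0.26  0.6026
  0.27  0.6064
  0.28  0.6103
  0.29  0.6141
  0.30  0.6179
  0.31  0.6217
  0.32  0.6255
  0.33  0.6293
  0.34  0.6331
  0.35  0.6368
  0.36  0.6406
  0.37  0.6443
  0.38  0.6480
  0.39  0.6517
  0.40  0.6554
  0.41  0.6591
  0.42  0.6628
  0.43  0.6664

σ√T = 0.4·√0.25 = 0.2000
ln(S/K) + (r + σ²/2)T = ln(450/480) + (0.019 + 0.4²/2)·0.25 = -0.0645 + 0.0248 = -0.0398
d₁ = -0.0398 / 0.2000 = -0.1989 ⇒ -0.20
d₂ = d₁ − σ√T = -0.1989 − 0.2000 = -0.3989 ⇒ -0.40
exp(−rT) = exp(−0.019·0.25) = 0.9953
P = 480·0.9953·N(0.40) − 450·N(0.20) = 480·0.9953·0.6554 − 450·0.5793 = 313.1134 − 260.6850 = 52.4284

€52.43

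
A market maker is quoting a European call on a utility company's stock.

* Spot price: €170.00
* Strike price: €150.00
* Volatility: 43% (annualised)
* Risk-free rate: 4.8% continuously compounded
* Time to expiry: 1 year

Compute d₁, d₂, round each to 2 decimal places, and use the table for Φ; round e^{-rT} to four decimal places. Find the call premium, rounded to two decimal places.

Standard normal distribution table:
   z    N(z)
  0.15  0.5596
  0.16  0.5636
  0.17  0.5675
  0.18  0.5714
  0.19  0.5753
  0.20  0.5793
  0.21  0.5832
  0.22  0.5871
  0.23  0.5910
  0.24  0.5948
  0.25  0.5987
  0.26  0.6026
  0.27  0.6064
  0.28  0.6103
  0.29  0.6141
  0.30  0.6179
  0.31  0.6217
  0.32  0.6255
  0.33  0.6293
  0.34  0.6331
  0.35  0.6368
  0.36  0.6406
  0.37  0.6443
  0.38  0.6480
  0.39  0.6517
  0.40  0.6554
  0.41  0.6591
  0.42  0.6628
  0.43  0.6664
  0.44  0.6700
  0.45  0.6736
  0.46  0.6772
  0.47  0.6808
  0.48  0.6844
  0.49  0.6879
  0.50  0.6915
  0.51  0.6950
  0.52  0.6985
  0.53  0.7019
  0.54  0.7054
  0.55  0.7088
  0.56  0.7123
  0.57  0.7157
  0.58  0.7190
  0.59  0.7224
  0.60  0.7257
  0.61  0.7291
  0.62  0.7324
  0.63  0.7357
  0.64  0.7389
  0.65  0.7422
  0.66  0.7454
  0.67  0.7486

σ√T = 0.43 × 1.0000 = 0.4300
d₁ = [ln(170/150) + (0.048 + ½·0.43²)·1] / (σ√T) = (0.1252 + 0.1404) / 0.4300 = 0.6177 ⇒ 0.62
d₂ = 0.6177 − 0.4300 = 0.1877 ⇒ 0.19
exp(−rT) = exp(−0.048·1) = 0.9531
C = 170·N(0.62) − 150·0.9531·N(0.19) = 170·0.7324 − 150·0.9531·0.5753 = 124.5080 − 82.2478 = 42.2602

€42.26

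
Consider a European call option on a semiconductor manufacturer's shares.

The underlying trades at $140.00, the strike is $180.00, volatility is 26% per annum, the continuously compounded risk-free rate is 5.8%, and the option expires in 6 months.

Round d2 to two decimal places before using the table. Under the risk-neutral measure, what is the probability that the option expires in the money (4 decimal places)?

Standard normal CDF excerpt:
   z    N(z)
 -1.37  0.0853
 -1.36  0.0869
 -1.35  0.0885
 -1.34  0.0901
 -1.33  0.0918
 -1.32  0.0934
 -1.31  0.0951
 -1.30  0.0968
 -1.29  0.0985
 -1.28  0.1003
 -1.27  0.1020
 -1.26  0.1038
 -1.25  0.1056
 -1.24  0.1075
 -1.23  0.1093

σ√T = 0.26 × 0.7071 = 0.1838
d₁ = [ln(140/180) + (0.058 + 0.26²/2)·0.5] / 0.1838 = [-0.2513 + 0.0459] / 0.1838 = -1.1173 → -1.12
d₂ = d₁ − σ√T = -1.1173 − 0.1838 = -1.3012 → -1.30
Risk-neutral Pr[S_T > K] = N(d₂) = N(-1.30) = 0.0968

0.0968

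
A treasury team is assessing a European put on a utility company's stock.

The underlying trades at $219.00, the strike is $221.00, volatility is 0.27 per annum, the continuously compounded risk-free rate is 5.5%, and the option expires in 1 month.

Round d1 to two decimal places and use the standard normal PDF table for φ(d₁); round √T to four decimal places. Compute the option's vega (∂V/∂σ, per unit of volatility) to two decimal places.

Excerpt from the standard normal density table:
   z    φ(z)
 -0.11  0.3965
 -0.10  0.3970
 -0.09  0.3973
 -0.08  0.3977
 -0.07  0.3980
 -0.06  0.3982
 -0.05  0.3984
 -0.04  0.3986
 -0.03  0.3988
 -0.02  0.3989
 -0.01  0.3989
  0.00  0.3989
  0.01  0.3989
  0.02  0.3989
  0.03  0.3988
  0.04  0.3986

σ√T = 0.27 × 0.2887 = 0.0779
d₁ = [ln(219/221) + (0.055 + 0.27²/2)·0.08333] / 0.0779 = [-0.0091 + 0.0076] / 0.0779 = -0.0189 → -0.02
√T = √0.08333 = 0.2887
φ(d₁) = φ(-0.02) = 0.3989
vega = S·φ(d₁)·√T = 219·0.3989·0.2887 = 25.2206

25.22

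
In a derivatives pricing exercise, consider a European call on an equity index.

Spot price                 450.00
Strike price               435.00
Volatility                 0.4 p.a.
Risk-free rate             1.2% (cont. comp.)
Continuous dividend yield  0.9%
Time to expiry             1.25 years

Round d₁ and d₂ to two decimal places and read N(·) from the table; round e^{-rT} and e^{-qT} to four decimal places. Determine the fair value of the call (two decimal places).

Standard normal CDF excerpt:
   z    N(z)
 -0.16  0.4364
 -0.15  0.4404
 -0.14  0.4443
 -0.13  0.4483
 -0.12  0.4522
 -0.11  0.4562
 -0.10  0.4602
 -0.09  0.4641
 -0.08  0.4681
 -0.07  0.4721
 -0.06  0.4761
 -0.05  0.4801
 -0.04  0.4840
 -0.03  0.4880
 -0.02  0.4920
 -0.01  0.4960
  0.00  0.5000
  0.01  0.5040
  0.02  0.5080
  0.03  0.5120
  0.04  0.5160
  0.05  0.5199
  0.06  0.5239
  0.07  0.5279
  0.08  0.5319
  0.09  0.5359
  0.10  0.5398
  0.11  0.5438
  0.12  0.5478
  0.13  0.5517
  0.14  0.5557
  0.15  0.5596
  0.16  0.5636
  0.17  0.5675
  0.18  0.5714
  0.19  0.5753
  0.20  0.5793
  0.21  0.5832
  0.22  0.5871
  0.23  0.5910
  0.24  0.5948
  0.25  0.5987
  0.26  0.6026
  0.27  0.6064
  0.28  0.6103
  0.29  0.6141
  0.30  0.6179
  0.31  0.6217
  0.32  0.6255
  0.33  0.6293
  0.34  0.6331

σ√T = 0.4 × 1.1180 = 0.4472
ln(S/K) + (r − q + σ²/2)T = ln(450/435) + (0.012 − 0.009 + 0.4²/2)·1.25 = 0.0339 + 0.1038 = 0.1377
d₁ = 0.1377 / 0.4472 = 0.3078 ⇒ 0.31
d₂ = d₁ − σ√T = 0.3078 − 0.4472 = -0.1394 ⇒ -0.14
e^(−qT) = e^(−0.009·1.25) = 0.9888;  e^(−rT) = e^(−0.012·1.25) = 0.9851
N(d₁) = N(0.31) = 0.6217;  N(d₂) = N(-0.14) = 0.4443
C = 450·0.9888·0.6217 − 435·0.9851·0.4443 = 276.6316 − 190.3908 = 86.2409

86.24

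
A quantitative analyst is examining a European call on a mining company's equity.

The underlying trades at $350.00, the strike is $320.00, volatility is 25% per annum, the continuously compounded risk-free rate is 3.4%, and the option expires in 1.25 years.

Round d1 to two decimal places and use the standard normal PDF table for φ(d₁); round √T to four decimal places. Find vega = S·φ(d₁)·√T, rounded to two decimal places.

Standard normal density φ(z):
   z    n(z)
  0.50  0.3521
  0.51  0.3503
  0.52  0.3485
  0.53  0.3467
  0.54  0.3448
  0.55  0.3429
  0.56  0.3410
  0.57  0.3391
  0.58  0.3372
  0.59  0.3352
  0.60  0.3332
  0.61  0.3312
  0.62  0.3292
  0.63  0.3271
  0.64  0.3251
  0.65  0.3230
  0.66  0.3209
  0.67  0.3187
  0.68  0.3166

129.60

σ√T = 0.25·√1.25 = 0.2795
d₁ = [ln(350/320) + (0.034 + 0.25²/2)·1.25] / 0.2795 = [0.0896 + 0.0816] / 0.2795 = 0.6124 which rounds to 0.61
√T = √1.25 = 1.1180
φ(d₁) = φ(0.61) = 0.3312
vega = S·φ(d₁)·√T = 350·0.3312·1.1180 = 129.5986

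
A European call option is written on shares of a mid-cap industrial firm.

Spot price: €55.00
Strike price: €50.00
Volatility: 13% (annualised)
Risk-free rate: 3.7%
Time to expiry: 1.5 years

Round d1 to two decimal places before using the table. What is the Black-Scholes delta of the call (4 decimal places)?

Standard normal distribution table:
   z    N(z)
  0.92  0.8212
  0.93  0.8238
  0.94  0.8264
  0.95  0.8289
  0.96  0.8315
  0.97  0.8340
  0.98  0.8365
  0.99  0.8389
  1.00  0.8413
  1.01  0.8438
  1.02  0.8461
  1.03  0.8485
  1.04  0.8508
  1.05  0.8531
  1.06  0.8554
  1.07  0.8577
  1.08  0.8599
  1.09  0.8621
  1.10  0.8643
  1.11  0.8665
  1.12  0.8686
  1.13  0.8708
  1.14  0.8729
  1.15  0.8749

σ√T = 0.13·√1.5 = 0.1592
d₁ = [ln(55/50) + (0.037 + 0.13²/2)·1.5] / 0.1592 = [0.0953 + 0.0682] / 0.1592 = 1.0268 ⇒ 1.03
N(d₁) = N(1.03) = 0.8485
Δ_call = N(d₁) = 0.8485

0.8485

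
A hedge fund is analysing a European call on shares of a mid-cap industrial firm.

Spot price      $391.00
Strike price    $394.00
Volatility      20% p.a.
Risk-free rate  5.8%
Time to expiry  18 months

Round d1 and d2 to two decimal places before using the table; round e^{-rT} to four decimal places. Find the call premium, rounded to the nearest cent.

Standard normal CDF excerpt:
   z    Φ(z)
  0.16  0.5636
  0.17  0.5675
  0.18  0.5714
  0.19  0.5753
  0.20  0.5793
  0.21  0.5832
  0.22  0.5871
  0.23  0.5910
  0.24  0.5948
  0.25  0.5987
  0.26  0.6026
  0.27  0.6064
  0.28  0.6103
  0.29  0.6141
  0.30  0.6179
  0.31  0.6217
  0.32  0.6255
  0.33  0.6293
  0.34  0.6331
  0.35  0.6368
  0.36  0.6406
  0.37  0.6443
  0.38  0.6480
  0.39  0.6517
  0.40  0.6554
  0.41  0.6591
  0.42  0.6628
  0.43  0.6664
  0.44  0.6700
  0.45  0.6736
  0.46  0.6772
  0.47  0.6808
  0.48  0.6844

T = 1.5;  σ√T = 0.2449
d₁ = [ln(391/394) + (0.058 + ½·0.2²)·1.5] / (σ√T) = (-0.0076 + 0.1170) / 0.2449 = 0.4464 which rounds to 0.45
d₂ = 0.4464 − 0.2449 = 0.2015 which rounds to 0.20
exp(−rT) = exp(−0.058·1.5) = 0.9167
C = 391·N(0.45) − 394·0.9167·N(0.20) = 391·0.6736 − 394·0.9167·0.5793 = 263.3776 − 209.2315 = 54.1461

$54.15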